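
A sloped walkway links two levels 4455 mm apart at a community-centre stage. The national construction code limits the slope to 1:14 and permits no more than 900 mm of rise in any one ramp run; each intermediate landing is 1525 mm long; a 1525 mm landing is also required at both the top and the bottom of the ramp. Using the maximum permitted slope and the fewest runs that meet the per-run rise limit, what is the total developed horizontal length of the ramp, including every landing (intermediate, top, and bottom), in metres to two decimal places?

71.52 m

At most 900 each: 4455/900 = 4.95, giving 5 ramp runs. That means 4 intermediate landings.
Horizontal run for 4455 mm of rise at 1:14 is 4455 × 14 = 62370 mm.
Intermediate landings: 4 × 1525 = 6100 mm.
Top and bottom landings: 2 × 1525 = 3050 mm.
Total = 62370 + 6100 + 3050 = 71520 mm.
= 71.52 m.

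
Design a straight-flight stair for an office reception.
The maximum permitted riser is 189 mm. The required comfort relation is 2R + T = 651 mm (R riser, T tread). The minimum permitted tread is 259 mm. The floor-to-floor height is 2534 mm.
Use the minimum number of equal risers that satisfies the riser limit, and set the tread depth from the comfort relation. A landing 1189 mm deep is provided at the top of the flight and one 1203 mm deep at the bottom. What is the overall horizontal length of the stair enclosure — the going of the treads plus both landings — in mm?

6149 mm

2534 / 189 = 13.41, so 14 risers are needed.
Each riser is 2534/14 = 181 mm (≤ 189 mm).
Tread T = 651 − 2 × 181 = 289 mm (≥ 259 mm).
14 risers give 13 treads; going = 13 × 289 = 3757 mm.
Add landings: 3757 + 1189 + 1203 = 6149 mm.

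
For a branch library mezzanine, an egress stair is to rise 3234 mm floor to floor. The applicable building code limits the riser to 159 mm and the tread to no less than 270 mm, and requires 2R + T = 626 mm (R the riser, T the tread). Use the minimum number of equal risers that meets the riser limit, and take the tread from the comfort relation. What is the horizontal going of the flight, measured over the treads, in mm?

6360 mm

3234 / 159 = 20.34, so 21 risers are needed.
R = 3234 ÷ 21 = 154 mm.
Tread T = 626 − 2 × 154 = 318 mm (≥ 270 mm).
21 risers give 20 treads; going = 20 × 318 = 6360 mm.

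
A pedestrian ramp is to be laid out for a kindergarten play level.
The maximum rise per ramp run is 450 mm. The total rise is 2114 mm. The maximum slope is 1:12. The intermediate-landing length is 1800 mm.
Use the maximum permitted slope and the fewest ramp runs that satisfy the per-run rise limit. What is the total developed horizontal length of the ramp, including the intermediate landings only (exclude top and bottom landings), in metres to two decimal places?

⌈2114/450⌉ = 5 ramp runs. That means 4 intermediate landings.
Ramp run (horizontal) at 1:12: 2114 × 12 = 25368 mm.
4 intermediate landings contribute 4 × 1800 = 7200 mm.
Developed length = 25368 + 7200 = 32568 mm.
= 32.57 m.

32.57 m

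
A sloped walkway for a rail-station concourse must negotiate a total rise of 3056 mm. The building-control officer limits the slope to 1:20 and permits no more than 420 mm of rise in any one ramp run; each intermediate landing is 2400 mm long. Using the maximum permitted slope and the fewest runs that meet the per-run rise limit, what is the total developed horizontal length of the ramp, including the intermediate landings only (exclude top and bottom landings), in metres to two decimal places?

At most 420 each: 3056/420 = 7.28, giving 8 ramp runs. That means 7 intermediate landings.
Horizontal run for 3056 mm of rise at 1:20 is 3056 × 20 = 61120 mm.
7 intermediate landings contribute 7 × 2400 = 16800 mm.
Total developed length = 61120 + 16800 = 77920 mm.
= 77.92 m.

77.92 m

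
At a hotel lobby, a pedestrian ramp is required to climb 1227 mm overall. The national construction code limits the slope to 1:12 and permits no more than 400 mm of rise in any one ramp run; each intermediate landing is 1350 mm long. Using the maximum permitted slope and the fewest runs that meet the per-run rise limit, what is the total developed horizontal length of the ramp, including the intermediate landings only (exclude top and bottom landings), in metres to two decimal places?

At most 400 each: 1227/400 = 3.07, giving 4 ramp runs. That means 3 intermediate landings.
Horizontal run for 1227 mm of rise at 1:12 is 1227 × 12 = 14724 mm.
Intermediate landings: 3 × 1350 = 4050 mm.
Total developed length = 14724 + 4050 = 18774 mm.
= 18.77 m.

18.77 m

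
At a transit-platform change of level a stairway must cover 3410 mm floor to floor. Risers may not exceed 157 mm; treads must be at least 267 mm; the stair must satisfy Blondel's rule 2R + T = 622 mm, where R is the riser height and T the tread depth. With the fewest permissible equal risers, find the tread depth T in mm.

3410 / 157 = 21.720 → round up to 22 risers.
Riser R = 3410 / 22 = 155 mm, within the 157 mm limit.
From 2R + T = 622: T = 622 − 310 = 312 mm.

312 mm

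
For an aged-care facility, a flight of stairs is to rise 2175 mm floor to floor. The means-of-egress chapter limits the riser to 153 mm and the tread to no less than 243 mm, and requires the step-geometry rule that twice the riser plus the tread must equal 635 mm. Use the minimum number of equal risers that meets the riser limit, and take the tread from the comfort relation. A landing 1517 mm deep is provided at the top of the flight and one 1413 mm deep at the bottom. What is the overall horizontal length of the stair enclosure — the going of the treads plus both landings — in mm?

7760 mm

At most 153 each: 2175/153 = 14.22, giving 15 risers.
Each riser is 2175/15 = 145 mm (≤ 153 mm).
Tread T = 635 − 2 × 145 = 345 mm (≥ 243 mm).
15 risers give 14 treads; going = 14 × 345 = 4830 mm.
Enclosure = 4830 + 1517 + 1413 = 7760 mm.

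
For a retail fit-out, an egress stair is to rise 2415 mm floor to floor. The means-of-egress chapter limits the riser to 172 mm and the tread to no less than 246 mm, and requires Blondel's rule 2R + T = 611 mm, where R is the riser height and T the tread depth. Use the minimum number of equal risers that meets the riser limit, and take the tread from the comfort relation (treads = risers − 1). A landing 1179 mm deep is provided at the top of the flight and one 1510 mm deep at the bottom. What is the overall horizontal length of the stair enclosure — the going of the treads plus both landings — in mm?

6735 mm

⌈2415/172⌉ = 15 risers.
Riser R = 2415 / 15 = 161 mm, within the 172 mm limit.
Tread T = 611 − 2 × 161 = 289 mm (≥ 246 mm).
15 risers give 14 treads; going = 14 × 289 = 4046 mm.
Add landings: 4046 + 1179 + 1510 = 6735 mm.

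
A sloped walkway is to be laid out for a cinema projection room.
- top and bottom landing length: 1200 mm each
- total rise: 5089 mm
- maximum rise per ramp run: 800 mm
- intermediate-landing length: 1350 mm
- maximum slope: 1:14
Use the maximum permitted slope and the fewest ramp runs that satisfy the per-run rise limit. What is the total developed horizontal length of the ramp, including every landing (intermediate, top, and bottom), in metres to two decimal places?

81.75 m

At most 800 each: 5089/800 = 6.36, giving 7 ramp runs. That means 6 intermediate landings.
Ramp run (horizontal) at 1:14: 5089 × 14 = 71246 mm.
Intermediate landings: 6 × 1350 = 8100 mm.
Top and bottom landings: 2 × 1200 = 2400 mm.
Total = 71246 + 8100 + 2400 = 81746 mm.
= 81.75 m.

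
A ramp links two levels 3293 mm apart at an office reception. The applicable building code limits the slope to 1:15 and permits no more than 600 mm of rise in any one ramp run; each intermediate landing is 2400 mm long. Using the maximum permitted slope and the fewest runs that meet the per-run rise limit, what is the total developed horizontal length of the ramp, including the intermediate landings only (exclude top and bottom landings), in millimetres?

3293 / 600 = 5.49, so 6 ramp runs are needed. That means 5 intermediate landings.
Ramp run (horizontal) at 1:15: 3293 × 15 = 49395 mm.
5 intermediate landings contribute 5 × 2400 = 12000 mm.
Total developed length = 49395 + 12000 = 61395 mm.

61395 mm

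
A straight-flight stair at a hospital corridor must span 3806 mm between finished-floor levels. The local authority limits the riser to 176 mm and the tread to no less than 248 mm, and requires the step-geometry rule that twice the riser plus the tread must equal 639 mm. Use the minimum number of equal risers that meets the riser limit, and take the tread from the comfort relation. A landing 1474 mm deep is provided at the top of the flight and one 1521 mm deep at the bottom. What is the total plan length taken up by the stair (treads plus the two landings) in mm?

9148 mm

At most 176 each: 3806/176 = 21.62, giving 22 risers.
Each riser is 3806/22 = 173 mm (≤ 176 mm).
T = 639 − 2·173 = 293 mm, which satisfies the 248 mm minimum.
Going = (22 − 1) × 293 = 6153 mm.
Enclosure = 6153 + 1474 + 1521 = 9148 mm.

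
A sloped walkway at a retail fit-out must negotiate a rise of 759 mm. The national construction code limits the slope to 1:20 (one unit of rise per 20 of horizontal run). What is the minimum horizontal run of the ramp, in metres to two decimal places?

Run = rise × 20 = 759 × 20 = 15180 mm.
15180 mm = 15.18 m.

15.18 m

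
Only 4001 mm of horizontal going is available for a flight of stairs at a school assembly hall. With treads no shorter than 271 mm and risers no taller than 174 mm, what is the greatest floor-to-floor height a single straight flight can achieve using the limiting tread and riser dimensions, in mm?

4001 / 271 = 14.76, so 14 treads fit.
Risers = treads + 1 = 15.
Maximum height = 15 × 174 = 2610 mm.

2610 mm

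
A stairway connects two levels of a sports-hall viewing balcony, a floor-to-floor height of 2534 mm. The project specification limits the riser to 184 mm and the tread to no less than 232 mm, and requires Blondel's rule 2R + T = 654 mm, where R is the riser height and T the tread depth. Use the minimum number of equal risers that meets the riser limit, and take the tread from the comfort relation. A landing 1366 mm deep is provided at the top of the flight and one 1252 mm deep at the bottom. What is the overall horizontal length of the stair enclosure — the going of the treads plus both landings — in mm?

6414 mm

2534 / 184 = 13.772 → round up to 14 risers.
R = 2534 ÷ 14 = 181 mm.
From 2R + T = 654: T = 654 − 362 = 292 mm.
Going = (14 − 1) × 292 = 3796 mm.
Enclosure = 3796 + 1366 + 1252 = 6414 mm.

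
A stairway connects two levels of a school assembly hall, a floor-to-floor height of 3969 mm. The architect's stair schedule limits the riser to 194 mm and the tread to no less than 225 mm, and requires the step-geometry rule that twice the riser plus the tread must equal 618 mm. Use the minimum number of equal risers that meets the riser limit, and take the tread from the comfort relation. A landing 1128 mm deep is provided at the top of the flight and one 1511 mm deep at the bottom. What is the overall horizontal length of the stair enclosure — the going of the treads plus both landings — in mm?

At most 194 each: 3969/194 = 20.46, giving 21 risers.
Riser R = 3969 / 21 = 189 mm, within the 194 mm limit.
T = 618 − 2·189 = 240 mm, which satisfies the 225 mm minimum.
Going = (21 − 1) × 240 = 4800 mm.
Add landings: 4800 + 1128 + 1511 = 7439 mm.

7439 mm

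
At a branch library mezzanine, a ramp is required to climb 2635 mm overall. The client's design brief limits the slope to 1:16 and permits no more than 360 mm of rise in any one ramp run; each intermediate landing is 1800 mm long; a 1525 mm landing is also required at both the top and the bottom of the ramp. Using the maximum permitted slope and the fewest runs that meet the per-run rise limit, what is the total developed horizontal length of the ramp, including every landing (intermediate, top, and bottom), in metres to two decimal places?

57.81 m

2635 / 360 = 7.319 → round up to 8 ramp runs. That means 7 intermediate landings.
Ramp run (horizontal) at 1:16: 2635 × 16 = 42160 mm.
7 intermediate landings contribute 7 × 1800 = 12600 mm.
Top and bottom landings: 2 × 1525 = 3050 mm.
Total = 42160 + 12600 + 3050 = 57810 mm.
= 57.81 m.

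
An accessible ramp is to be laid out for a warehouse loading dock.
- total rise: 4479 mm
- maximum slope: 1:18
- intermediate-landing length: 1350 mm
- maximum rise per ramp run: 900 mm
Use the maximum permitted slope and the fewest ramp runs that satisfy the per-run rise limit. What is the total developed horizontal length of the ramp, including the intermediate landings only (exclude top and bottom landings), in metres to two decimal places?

86.02 m

4479 / 900 = 4.977 → round up to 5 ramp runs. That means 4 intermediate landings.
Ramp run (horizontal) at 1:18: 4479 × 18 = 80622 mm.
Intermediate landings: 4 × 1350 = 5400 mm.
Developed length = 80622 + 5400 = 86022 mm.
= 86.02 m.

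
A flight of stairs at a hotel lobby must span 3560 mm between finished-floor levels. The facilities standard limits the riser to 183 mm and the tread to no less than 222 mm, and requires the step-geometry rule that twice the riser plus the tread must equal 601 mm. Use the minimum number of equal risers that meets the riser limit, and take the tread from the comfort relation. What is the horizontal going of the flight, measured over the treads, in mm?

3560 / 183 = 19.45, so 20 risers are needed.
Each riser is 3560/20 = 178 mm (≤ 183 mm).
Tread T = 601 − 2 × 178 = 245 mm (≥ 222 mm).
Going = (20 − 1) × 245 = 4655 mm.

4655 mm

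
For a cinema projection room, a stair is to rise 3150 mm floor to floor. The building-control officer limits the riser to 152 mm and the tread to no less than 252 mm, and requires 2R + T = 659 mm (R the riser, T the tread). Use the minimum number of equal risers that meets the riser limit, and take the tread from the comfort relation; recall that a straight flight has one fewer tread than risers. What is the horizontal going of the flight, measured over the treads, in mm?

7180 mm

3150 / 152 = 20.72, so 21 risers are needed.
Riser R = 3150 / 21 = 150 mm, within the 152 mm limit.
Tread T = 659 − 2 × 150 = 359 mm (≥ 252 mm).
Treads = 21 − 1 = 20; going = 20 × 359 = 7180 mm.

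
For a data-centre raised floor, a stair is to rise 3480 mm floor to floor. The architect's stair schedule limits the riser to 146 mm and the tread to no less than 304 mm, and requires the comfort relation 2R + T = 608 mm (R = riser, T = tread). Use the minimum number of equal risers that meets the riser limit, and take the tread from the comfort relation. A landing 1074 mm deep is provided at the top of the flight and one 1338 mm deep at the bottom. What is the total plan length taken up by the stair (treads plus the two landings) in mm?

9726 mm

3480 / 146 = 23.84, so 24 risers are needed.
Riser R = 3480 / 24 = 145 mm, within the 146 mm limit.
T = 608 − 2·145 = 318 mm, which satisfies the 304 mm minimum.
Going = (24 − 1) × 318 = 7314 mm.
Enclosure = 7314 + 1074 + 1338 = 9726 mm.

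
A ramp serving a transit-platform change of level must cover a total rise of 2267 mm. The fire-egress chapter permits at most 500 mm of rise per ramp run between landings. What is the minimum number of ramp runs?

5 runs

⌈2267/500⌉ = 5 ramp runs.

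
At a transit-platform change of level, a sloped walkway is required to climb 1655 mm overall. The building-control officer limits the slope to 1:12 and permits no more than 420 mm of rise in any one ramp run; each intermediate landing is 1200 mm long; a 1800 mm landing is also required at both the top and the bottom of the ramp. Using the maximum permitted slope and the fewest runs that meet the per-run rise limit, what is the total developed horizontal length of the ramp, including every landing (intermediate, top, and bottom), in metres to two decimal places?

27.06 m

1655 / 420 = 3.940 → round up to 4 ramp runs. That means 3 intermediate landings.
Ramp run (horizontal) at 1:12: 1655 × 12 = 19860 mm.
Intermediate landings: 3 × 1200 = 3600 mm.
Top and bottom landings: 2 × 1800 = 3600 mm.
Total = 19860 + 3600 + 3600 = 27060 mm.
= 27.06 m.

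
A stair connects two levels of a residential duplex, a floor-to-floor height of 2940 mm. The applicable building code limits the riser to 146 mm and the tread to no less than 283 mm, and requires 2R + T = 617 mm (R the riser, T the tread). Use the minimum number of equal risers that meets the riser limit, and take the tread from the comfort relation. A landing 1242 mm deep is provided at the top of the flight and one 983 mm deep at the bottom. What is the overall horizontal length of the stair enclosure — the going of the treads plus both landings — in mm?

At most 146 each: 2940/146 = 20.14, giving 21 risers.
Each riser is 2940/21 = 140 mm (≤ 146 mm).
Tread T = 617 − 2 × 140 = 337 mm (≥ 283 mm).
Going = (21 − 1) × 337 = 6740 mm.
Add landings: 6740 + 1242 + 983 = 8965 mm.

8965 mm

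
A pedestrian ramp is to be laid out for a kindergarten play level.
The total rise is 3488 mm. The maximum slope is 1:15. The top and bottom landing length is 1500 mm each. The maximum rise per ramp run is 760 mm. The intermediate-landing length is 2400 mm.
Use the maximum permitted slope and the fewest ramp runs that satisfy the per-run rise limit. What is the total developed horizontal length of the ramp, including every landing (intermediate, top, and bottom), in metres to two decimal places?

At most 760 each: 3488/760 = 4.59, giving 5 ramp runs. That means 4 intermediate landings.
Ramp run (horizontal) at 1:15: 3488 × 15 = 52320 mm.
4 intermediate landings contribute 4 × 2400 = 9600 mm.
Top and bottom landings: 2 × 1500 = 3000 mm.
Total = 52320 + 9600 + 3000 = 64920 mm.
= 64.92 m.

64.92 m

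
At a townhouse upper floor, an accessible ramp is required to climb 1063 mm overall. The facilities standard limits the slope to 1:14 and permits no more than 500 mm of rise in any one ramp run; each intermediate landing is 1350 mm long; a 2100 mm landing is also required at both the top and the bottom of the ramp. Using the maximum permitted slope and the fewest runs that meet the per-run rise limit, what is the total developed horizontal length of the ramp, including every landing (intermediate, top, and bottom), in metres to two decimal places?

21.78 m

1063 / 500 = 2.13, so 3 ramp runs are needed. That means 2 intermediate landings.
Ramp run (horizontal) at 1:14: 1063 × 14 = 14882 mm.
2 intermediate landings contribute 2 × 1350 = 2700 mm.
Top and bottom landings: 2 × 2100 = 4200 mm.
Total = 14882 + 2700 + 4200 = 21782 mm.
= 21.78 m.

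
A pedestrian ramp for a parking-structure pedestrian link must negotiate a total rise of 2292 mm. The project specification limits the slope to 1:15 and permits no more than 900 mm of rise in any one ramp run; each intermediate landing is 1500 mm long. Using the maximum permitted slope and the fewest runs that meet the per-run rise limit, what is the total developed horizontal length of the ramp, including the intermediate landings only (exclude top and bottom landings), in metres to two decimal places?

37.38 m

2292 / 900 = 2.55, so 3 ramp runs are needed. That means 2 intermediate landings.
Ramp run (horizontal) at 1:15: 2292 × 15 = 34380 mm.
2 intermediate landings contribute 2 × 1500 = 3000 mm.
Developed length = 34380 + 3000 = 37380 mm.
= 37.38 m.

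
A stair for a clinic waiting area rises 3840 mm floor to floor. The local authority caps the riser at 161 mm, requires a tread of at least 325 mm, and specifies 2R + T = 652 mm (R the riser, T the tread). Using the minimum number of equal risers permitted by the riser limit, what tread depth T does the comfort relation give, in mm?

332 mm

⌈3840/161⌉ = 24 risers.
R = 3840 ÷ 24 = 160 mm.
T = 652 − 2·160 = 332 mm, which satisfies the 325 mm minimum.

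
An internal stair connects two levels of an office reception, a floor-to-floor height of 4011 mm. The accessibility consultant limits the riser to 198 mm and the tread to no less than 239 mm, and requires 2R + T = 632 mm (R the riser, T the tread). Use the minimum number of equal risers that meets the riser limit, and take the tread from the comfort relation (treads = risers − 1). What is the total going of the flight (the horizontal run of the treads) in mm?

At most 198 each: 4011/198 = 20.26, giving 21 risers.
Riser R = 4011 / 21 = 191 mm, within the 198 mm limit.
Tread T = 632 − 2 × 191 = 250 mm (≥ 239 mm).
21 risers give 20 treads; going = 20 × 250 = 5000 mm.

5000 mm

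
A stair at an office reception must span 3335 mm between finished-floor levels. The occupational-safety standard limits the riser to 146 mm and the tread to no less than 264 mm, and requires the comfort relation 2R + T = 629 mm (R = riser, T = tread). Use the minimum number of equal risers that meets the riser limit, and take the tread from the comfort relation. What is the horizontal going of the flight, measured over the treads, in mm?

3335 / 146 = 22.842 → round up to 23 risers.
Each riser is 3335/23 = 145 mm (≤ 146 mm).
T = 629 − 2·145 = 339 mm, which satisfies the 264 mm minimum.
Going = (23 − 1) × 339 = 7458 mm.

7458 mm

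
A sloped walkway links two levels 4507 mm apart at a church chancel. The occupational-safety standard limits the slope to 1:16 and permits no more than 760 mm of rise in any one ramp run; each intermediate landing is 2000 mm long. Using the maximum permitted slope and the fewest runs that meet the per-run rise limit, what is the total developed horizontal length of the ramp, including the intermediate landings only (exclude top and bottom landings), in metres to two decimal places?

82.11 m

⌈4507/760⌉ = 6 ramp runs. That means 5 intermediate landings.
Horizontal run for 4507 mm of rise at 1:16 is 4507 × 16 = 72112 mm.
5 intermediate landings contribute 5 × 2000 = 10000 mm.
Total developed length = 72112 + 10000 = 82112 mm.
= 82.11 m.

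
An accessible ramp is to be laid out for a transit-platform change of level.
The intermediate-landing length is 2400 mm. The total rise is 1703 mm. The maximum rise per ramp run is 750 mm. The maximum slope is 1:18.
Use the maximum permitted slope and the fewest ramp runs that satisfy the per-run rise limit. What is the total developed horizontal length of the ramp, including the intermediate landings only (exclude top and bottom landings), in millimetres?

35454 mm

1703 / 750 = 2.271 → round up to 3 ramp runs. That means 2 intermediate landings.
Horizontal run for 1703 mm of rise at 1:18 is 1703 × 18 = 30654 mm.
2 intermediate landings contribute 2 × 2400 = 4800 mm.
Developed length = 30654 + 4800 = 35454 mm.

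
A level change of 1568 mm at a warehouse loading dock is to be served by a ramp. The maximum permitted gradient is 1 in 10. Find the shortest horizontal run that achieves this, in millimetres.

15680 mm

Run = rise × 10 = 1568 × 10 = 15680 mm.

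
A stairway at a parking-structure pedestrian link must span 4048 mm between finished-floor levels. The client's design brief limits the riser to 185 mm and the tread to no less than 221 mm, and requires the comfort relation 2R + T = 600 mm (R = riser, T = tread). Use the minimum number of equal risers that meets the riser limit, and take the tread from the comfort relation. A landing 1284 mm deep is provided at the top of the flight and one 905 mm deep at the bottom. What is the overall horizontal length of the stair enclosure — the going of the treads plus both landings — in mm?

7061 mm

⌈4048/185⌉ = 22 risers.
R = 4048 ÷ 22 = 184 mm.
Tread T = 600 − 2 × 184 = 232 mm (≥ 221 mm).
Going = (22 − 1) × 232 = 4872 mm.
Enclosure = 4872 + 1284 + 905 = 7061 mm.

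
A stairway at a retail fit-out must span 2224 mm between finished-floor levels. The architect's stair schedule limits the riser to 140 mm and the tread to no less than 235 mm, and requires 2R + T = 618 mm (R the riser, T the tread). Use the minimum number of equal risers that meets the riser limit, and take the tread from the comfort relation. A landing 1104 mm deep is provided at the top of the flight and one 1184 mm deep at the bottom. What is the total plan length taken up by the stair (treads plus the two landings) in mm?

2224 / 140 = 15.89, so 16 risers are needed.
Riser R = 2224 / 16 = 139 mm, within the 140 mm limit.
Tread T = 618 − 2 × 139 = 340 mm (≥ 235 mm).
Going = (16 − 1) × 340 = 5100 mm.
Add landings: 5100 + 1104 + 1184 = 7388 mm.

7388 mm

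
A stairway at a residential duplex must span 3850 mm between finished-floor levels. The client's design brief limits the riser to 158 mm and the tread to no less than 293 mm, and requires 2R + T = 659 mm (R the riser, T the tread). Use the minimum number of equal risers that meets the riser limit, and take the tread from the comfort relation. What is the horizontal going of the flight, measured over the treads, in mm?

At most 158 each: 3850/158 = 24.37, giving 25 risers.
R = 3850 ÷ 25 = 154 mm.
From 2R + T = 659: T = 659 − 308 = 351 mm.
Treads = 25 − 1 = 24; going = 24 × 351 = 8424 mm.

8424 mm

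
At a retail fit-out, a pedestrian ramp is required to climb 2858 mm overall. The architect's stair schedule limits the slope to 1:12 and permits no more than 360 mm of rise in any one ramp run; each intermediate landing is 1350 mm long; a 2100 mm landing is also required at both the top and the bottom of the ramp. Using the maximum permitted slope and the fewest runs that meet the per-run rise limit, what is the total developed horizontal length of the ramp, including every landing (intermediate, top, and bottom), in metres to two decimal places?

2858 / 360 = 7.94, so 8 ramp runs are needed. That means 7 intermediate landings.
Ramp run (horizontal) at 1:12: 2858 × 12 = 34296 mm.
Intermediate landings: 7 × 1350 = 9450 mm.
Top and bottom landings: 2 × 2100 = 4200 mm.
Total = 34296 + 9450 + 4200 = 47946 mm.
= 47.95 m.

47.95 m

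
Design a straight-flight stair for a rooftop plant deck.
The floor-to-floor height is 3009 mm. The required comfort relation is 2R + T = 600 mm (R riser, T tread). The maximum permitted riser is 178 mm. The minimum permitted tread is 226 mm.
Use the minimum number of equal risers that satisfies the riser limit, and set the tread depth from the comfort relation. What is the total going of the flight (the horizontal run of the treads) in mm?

3936 mm

⌈3009/178⌉ = 17 risers.
Each riser is 3009/17 = 177 mm (≤ 178 mm).
T = 600 − 2·177 = 246 mm, which satisfies the 226 mm minimum.
Treads = 17 − 1 = 16; going = 16 × 246 = 3936 mm.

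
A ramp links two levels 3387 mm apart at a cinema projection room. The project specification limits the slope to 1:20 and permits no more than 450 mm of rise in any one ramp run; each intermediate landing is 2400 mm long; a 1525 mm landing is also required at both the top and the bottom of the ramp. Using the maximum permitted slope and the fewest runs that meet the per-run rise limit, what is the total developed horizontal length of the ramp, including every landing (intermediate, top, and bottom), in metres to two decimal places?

87.59 m

At most 450 each: 3387/450 = 7.53, giving 8 ramp runs. That means 7 intermediate landings.
Ramp run (horizontal) at 1:20: 3387 × 20 = 67740 mm.
Intermediate landings: 7 × 2400 = 16800 mm.
Top and bottom landings: 2 × 1525 = 3050 mm.
Total = 67740 + 16800 + 3050 = 87590 mm.
= 87.59 m.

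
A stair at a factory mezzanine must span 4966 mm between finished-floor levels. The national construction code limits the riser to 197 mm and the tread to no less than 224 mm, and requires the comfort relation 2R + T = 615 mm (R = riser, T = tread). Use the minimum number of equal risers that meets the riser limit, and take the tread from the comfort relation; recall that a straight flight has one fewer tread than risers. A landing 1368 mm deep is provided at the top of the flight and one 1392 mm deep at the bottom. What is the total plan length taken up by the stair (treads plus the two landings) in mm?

8585 mm

At most 197 each: 4966/197 = 25.21, giving 26 risers.
R = 4966 ÷ 26 = 191 mm.
T = 615 − 2·191 = 233 mm, which satisfies the 224 mm minimum.
Treads = 26 − 1 = 25; going = 25 × 233 = 5825 mm.
Enclosure = 5825 + 1368 + 1392 = 8585 mm.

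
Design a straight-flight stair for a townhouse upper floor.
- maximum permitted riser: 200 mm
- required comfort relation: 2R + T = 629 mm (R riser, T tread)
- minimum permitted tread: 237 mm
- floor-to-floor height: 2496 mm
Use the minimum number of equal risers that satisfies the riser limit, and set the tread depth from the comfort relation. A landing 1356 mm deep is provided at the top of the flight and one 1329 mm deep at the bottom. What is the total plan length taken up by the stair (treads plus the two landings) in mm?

2496 / 200 = 12.48, so 13 risers are needed.
R = 2496 ÷ 13 = 192 mm.
Tread T = 629 − 2 × 192 = 245 mm (≥ 237 mm).
13 risers give 12 treads; going = 12 × 245 = 2940 mm.
Add landings: 2940 + 1356 + 1329 = 5625 mm.

5625 mm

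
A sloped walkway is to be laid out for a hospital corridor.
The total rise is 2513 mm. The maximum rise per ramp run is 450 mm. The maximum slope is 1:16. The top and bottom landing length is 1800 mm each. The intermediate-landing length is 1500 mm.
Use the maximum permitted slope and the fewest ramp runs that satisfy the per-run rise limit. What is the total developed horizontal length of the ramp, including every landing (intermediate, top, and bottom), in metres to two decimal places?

51.31 m

2513 / 450 = 5.584 → round up to 6 ramp runs. That means 5 intermediate landings.
Ramp run (horizontal) at 1:16: 2513 × 16 = 40208 mm.
5 intermediate landings contribute 5 × 1500 = 7500 mm.
Top and bottom landings: 2 × 1800 = 3600 mm.
Total = 40208 + 7500 + 3600 = 51308 mm.
= 51.31 m.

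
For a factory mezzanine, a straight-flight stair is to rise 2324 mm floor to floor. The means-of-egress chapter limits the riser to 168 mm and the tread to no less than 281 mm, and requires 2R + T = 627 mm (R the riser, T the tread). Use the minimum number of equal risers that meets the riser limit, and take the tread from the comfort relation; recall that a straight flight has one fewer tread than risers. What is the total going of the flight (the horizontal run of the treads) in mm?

2324 / 168 = 13.83, so 14 risers are needed.
Riser R = 2324 / 14 = 166 mm, within the 168 mm limit.
T = 627 − 2·166 = 295 mm, which satisfies the 281 mm minimum.
Treads = 14 − 1 = 13; going = 13 × 295 = 3835 mm.

3835 mm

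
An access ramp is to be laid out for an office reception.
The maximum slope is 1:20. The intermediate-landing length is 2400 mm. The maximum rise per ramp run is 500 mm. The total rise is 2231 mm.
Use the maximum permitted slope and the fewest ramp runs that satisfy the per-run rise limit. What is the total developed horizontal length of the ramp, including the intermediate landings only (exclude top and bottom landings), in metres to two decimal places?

At most 500 each: 2231/500 = 4.46, giving 5 ramp runs. That means 4 intermediate landings.
Ramp run (horizontal) at 1:20: 2231 × 20 = 44620 mm.
4 intermediate landings contribute 4 × 2400 = 9600 mm.
Total developed length = 44620 + 9600 = 54220 mm.
= 54.22 m.

54.22 m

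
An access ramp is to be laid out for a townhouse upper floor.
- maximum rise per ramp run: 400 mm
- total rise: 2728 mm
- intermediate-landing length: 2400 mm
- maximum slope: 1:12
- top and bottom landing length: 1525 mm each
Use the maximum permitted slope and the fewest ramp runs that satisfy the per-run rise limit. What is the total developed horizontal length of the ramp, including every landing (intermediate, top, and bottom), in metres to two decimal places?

⌈2728/400⌉ = 7 ramp runs. That means 6 intermediate landings.
Horizontal run for 2728 mm of rise at 1:12 is 2728 × 12 = 32736 mm.
6 intermediate landings contribute 6 × 2400 = 14400 mm.
Top and bottom landings: 2 × 1525 = 3050 mm.
Total = 32736 + 14400 + 3050 = 50186 mm.
= 50.19 m.

50.19 m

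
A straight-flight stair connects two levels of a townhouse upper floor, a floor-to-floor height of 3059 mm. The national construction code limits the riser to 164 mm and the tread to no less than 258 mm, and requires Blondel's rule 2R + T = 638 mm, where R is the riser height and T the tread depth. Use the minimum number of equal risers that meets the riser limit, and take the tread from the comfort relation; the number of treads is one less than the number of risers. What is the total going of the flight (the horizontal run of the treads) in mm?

3059 / 164 = 18.65, so 19 risers are needed.
Riser R = 3059 / 19 = 161 mm, within the 164 mm limit.
Tread T = 638 − 2 × 161 = 316 mm (≥ 258 mm).
19 risers give 18 treads; going = 18 × 316 = 5688 mm.

5688 mm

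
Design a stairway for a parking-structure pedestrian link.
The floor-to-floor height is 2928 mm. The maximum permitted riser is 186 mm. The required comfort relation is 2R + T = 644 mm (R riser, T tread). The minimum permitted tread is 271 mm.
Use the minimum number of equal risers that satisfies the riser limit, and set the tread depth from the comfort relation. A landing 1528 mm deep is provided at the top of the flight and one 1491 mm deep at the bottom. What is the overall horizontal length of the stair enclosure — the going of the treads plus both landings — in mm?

7189 mm

2928 / 186 = 15.742 → round up to 16 risers.
Riser R = 2928 / 16 = 183 mm, within the 186 mm limit.
Tread T = 644 − 2 × 183 = 278 mm (≥ 271 mm).
Treads = 16 − 1 = 15; going = 15 × 278 = 4170 mm.
Add landings: 4170 + 1528 + 1491 = 7189 mm.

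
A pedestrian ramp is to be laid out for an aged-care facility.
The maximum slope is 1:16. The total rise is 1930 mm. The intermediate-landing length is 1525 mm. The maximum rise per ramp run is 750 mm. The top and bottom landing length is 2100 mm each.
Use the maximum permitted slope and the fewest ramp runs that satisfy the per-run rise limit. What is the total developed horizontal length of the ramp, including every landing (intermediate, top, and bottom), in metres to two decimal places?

38.13 m

At most 750 each: 1930/750 = 2.57, giving 3 ramp runs. That means 2 intermediate landings.
Ramp run (horizontal) at 1:16: 1930 × 16 = 30880 mm.
Intermediate landings: 2 × 1525 = 3050 mm.
Top and bottom landings: 2 × 2100 = 4200 mm.
Total = 30880 + 3050 + 4200 = 38130 mm.
= 38.13 m.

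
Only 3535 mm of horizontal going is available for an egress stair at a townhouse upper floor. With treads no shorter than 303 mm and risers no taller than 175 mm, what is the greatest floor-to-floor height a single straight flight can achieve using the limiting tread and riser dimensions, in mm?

3535 / 303 = 11.67, so 11 treads fit.
Risers = treads + 1 = 12.
Maximum height = 12 × 175 = 2100 mm.

2100 mm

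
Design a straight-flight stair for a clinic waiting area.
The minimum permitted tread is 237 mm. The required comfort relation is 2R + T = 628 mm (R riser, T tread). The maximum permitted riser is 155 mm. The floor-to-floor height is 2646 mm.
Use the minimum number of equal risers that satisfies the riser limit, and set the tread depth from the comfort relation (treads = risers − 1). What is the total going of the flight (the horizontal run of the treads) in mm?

At most 155 each: 2646/155 = 17.07, giving 18 risers.
R = 2646 ÷ 18 = 147 mm.
Tread T = 628 − 2 × 147 = 334 mm (≥ 237 mm).
Treads = 18 − 1 = 17; going = 17 × 334 = 5678 mm.

5678 mm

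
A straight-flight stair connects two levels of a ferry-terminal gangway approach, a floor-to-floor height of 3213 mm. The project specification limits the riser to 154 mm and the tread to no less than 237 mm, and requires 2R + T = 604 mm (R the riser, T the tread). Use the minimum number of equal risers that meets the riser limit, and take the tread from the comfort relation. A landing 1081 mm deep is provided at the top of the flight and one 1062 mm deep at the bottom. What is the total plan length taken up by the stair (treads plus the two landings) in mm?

⌈3213/154⌉ = 21 risers.
Riser R = 3213 / 21 = 153 mm, within the 154 mm limit.
Tread T = 604 − 2 × 153 = 298 mm (≥ 237 mm).
Treads = 21 − 1 = 20; going = 20 × 298 = 5960 mm.
Enclosure = 5960 + 1081 + 1062 = 8103 mm.

8103 mm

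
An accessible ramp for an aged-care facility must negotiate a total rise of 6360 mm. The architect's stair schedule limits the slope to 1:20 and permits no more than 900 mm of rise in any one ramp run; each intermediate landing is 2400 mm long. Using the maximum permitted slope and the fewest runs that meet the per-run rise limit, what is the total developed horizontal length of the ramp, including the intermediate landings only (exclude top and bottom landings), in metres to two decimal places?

6360 / 900 = 7.07, so 8 ramp runs are needed. That means 7 intermediate landings.
Ramp run (horizontal) at 1:20: 6360 × 20 = 127200 mm.
7 intermediate landings contribute 7 × 2400 = 16800 mm.
Total developed length = 127200 + 16800 = 144000 mm.
= 144.00 m.

144.00 m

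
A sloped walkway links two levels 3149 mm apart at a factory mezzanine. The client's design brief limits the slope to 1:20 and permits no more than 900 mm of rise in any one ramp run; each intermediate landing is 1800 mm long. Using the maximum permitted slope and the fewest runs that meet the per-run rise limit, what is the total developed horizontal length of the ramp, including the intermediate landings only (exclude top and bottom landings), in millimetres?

At most 900 each: 3149/900 = 3.50, giving 4 ramp runs. That means 3 intermediate landings.
Ramp run (horizontal) at 1:20: 3149 × 20 = 62980 mm.
Intermediate landings: 3 × 1800 = 5400 mm.
Developed length = 62980 + 5400 = 68380 mm.

68380 mm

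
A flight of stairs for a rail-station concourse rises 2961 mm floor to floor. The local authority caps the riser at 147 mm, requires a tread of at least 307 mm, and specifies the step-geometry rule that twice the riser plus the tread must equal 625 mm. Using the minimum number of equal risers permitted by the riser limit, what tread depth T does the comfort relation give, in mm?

⌈2961/147⌉ = 21 risers.
R = 2961 ÷ 21 = 141 mm.
From 2R + T = 625: T = 625 − 282 = 343 mm.

343 mm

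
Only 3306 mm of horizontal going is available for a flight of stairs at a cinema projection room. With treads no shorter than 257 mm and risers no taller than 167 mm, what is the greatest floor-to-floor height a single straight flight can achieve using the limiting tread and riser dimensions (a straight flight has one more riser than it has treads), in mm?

2171 mm

Treads that fit: ⌊3306 / 257⌋ = 12.
Risers = treads + 1 = 13.
Maximum height = 13 × 167 = 2171 mm.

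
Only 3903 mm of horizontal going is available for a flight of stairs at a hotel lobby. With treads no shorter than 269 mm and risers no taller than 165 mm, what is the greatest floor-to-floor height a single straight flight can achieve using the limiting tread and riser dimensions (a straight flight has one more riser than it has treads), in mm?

2475 mm

Treads that fit: ⌊3903 / 269⌋ = 14.
Risers = treads + 1 = 15.
Maximum height = 15 × 165 = 2475 mm.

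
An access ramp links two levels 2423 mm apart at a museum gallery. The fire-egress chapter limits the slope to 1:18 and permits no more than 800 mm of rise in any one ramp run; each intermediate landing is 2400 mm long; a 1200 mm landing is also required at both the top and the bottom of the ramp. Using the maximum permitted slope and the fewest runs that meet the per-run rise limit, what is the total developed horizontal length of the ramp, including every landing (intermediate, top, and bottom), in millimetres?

⌈2423/800⌉ = 4 ramp runs. That means 3 intermediate landings.
Ramp run (horizontal) at 1:18: 2423 × 18 = 43614 mm.
Intermediate landings: 3 × 2400 = 7200 mm.
Top and bottom landings: 2 × 1200 = 2400 mm.
Total = 43614 + 7200 + 2400 = 53214 mm.

53214 mm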